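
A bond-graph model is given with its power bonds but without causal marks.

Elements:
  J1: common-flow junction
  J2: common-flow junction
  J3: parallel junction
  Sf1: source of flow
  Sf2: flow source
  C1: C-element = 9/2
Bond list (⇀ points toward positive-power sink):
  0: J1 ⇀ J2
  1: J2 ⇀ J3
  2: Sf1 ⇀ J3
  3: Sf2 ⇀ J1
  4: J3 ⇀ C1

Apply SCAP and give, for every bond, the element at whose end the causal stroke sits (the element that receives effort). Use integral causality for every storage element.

β0 →J1
β1 →J2
β2 →Sf1
β3 →Sf2
β4 →J3

#2 →Sf1  (source Sf1 imposes f)
#3 →Sf2  (Sf2 fixes flow; stroke at Sf2)
#0 →J1  (J1: bond 3 brought flow, rest push out)
#1 →J2  (J2: bond 0 brought flow, rest push out)
#4 →J3  (closing 0-jn rule on J3)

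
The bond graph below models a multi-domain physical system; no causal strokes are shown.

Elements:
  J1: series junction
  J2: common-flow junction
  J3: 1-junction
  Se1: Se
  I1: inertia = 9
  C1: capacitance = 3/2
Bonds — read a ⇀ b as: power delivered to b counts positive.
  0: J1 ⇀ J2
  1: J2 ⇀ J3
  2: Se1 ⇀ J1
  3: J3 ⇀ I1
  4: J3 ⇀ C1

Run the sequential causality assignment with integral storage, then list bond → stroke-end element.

b0 →J2
b1 →J3
b2 →J1
b3 →I1
b4 →J3

b2 |J1  (Se1 (Se) sets effort on bond)
b0 |J2  (J1 needs exactly one f-in)
b1 |J3  (only one flow-in slot at J2)
b3 |I1  (I1 integral (f out))
b4 |J3  (common-f at J3 fixed by 3)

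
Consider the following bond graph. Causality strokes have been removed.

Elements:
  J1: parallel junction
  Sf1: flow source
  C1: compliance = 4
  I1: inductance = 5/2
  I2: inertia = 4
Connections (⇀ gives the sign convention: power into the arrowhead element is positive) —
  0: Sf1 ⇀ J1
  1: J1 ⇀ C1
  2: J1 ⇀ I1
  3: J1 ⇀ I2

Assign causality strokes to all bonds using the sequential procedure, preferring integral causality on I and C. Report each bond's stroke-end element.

b0 stroke at Sf1  (source Sf1 imposes f)
b1 stroke at J1  (prefer integral on C1)
b2 stroke at I1  (J1: bond 1 brought effort, rest push out)
b3 stroke at I2  (J1: bond 1 brought effort, rest push out)

b0 |Sf1
b1 |J1
b2 |I1
b3 |I2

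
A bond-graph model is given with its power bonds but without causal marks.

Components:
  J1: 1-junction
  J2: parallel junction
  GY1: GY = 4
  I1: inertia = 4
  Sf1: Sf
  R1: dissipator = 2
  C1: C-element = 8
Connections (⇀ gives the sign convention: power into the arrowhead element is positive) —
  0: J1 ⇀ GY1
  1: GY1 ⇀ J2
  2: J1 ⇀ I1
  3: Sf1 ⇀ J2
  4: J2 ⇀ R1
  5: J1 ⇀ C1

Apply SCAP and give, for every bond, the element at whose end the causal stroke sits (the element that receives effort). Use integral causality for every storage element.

β3 |Sf1  (source Sf1 imposes f)
β2 |I1  (I1 integral (f out))
β0 |J1  (J1: bond 2 brought flow, rest push out)
β5 |J1  (common-f at J1 fixed by 2)
β1 |J2  (GY1: gyrator matches bond 0)
β4 |R1  (J2 effort already set via bond 1)

b0 stroke at J1
b1 stroke at J2
b2 stroke at I1
b3 stroke at Sf1
b4 stroke at R1
b5 stroke at J1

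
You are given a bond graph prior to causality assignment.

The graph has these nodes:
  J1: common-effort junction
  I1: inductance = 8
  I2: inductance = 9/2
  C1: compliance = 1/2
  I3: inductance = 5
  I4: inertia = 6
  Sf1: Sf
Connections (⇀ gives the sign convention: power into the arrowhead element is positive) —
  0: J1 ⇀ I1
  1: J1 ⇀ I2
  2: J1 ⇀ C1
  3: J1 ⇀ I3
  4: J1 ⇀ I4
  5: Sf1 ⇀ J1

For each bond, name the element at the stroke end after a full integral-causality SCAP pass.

#5 |Sf1  (source Sf1 imposes f)
#0 |I1  (I1 outputs flow p/I1)
#1 |I2  (I2: I, integral causality)
#2 |J1  (C1 integral (e out))
#3 |I3  (common-e at J1 fixed by 2)
#4 |I4  (0-jn J1 has e-setter on 2)

b0 →I1
b1 →I2
b2 →J1
b3 →I3
b4 →I4
b5 →Sf1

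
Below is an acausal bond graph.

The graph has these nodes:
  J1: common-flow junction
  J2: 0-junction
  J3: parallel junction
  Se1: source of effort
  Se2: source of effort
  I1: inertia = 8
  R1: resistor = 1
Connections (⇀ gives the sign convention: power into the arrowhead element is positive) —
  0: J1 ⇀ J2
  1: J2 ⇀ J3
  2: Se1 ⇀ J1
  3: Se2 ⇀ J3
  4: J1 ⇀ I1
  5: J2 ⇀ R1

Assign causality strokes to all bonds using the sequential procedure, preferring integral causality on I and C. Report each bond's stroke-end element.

β0 stroke→J1
β1 stroke→J2
β2 stroke→J1
β3 stroke→J3
β4 stroke→I1
β5 stroke→R1

b2 →J1  (Se1 (Se) sets effort on bond)
b3 →J3  (Se2 fixes effort; stroke away)
b1 →J2  (0-jn J3 has e-setter on 3)
b0 →J1  (J2 effort already set via bond 1)
b5 →R1  (J2: bond 1 brought effort, rest push out)
b4 →I1  (closing 1-jn rule on J1)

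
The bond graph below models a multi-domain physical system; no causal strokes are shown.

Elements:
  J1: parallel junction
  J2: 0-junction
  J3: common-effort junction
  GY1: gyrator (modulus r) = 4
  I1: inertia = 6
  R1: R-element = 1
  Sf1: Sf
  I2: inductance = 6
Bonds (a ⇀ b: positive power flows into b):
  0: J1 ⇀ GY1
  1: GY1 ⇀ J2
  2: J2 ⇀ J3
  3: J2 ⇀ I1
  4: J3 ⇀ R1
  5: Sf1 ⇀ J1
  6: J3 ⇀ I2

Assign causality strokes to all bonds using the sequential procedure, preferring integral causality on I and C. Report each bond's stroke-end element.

β0 |J1
β1 |J2
β2 |J3
β3 |I1
β4 |R1
β5 |Sf1
β6 |I2

β5 stroke at Sf1  (source Sf1 imposes f)
β0 stroke at J1  (closing 0-jn rule on J1)
β1 stroke at J2  (GY1 both-in/both-out from 0)
β2 stroke at J3  (0-jn J2 has e-setter on 1)
β3 stroke at I1  (common-e at J2 fixed by 1)
β4 stroke at R1  (J3 effort already set via bond 2)
β6 stroke at I2  (J3 effort already set via bond 2)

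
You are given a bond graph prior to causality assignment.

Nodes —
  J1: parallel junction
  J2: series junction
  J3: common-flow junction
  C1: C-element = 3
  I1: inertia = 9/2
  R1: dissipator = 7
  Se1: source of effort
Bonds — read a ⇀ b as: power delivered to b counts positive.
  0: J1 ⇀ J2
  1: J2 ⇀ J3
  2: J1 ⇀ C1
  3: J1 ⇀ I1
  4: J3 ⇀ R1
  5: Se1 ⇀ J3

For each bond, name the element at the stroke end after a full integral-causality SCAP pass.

bond 0 |J2
bond 1 |J3
bond 2 |J1
bond 3 |I1
bond 4 |R1
bond 5 |J3

bond 5 |J3  (Se1 (Se) sets effort on bond)
bond 2 |J1  (prefer integral on C1)
bond 0 |J2  (common-e at J1 fixed by 2)
bond 3 |I1  (common-e at J1 fixed by 2)
bond 1 |J3  (J2 needs exactly one f-in)
bond 4 |R1  (only one flow-in slot at J3)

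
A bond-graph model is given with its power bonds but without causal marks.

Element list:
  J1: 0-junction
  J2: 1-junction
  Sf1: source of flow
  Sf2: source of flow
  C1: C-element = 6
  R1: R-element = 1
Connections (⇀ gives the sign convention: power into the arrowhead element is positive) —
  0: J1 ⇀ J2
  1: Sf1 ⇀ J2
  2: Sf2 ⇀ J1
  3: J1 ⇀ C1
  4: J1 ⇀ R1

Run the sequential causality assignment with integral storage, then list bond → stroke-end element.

b0 stroke→J2
b1 stroke→Sf1
b2 stroke→Sf2
b3 stroke→J1
b4 stroke→R1

β1 →Sf1  (Sf1 (Sf) sets flow on bond)
β2 →Sf2  (Sf2 (Sf) sets flow on bond)
β0 →J2  (J2: bond 1 brought flow, rest push out)
β3 →J1  (prefer integral on C1)
β4 →R1  (J1: bond 3 brought effort, rest push out)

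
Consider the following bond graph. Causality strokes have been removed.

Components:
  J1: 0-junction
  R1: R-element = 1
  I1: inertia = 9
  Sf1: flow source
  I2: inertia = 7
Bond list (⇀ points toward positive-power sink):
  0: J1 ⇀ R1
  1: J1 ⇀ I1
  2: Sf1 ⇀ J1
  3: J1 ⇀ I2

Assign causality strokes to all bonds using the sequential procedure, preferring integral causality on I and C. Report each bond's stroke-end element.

β0 stroke at J1
β1 stroke at I1
β2 stroke at Sf1
β3 stroke at I2

bond 2 |Sf1  (Sf1 (Sf) sets flow on bond)
bond 1 |I1  (I1: I, integral causality)
bond 3 |I2  (I2 outputs flow p/I2)
bond 0 |J1  (only one effort-in slot at J1)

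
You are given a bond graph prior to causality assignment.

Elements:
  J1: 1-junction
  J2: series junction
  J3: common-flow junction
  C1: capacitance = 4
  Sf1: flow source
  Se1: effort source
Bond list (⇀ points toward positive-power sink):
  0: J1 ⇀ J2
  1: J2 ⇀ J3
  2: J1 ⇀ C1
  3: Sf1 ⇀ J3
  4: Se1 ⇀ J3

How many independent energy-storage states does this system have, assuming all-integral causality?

bond 3 stroke at Sf1  (Sf1 fixes flow; stroke at Sf1)
bond 4 stroke at J3  (Se1 fixes effort; stroke away)
bond 1 stroke at J3  (1-jn J3 has f-setter on 3)
bond 0 stroke at J2  (common-f at J2 fixed by 1)
bond 2 stroke at J1  (J1: bond 0 brought flow, rest push out)

1  (C1 all integral)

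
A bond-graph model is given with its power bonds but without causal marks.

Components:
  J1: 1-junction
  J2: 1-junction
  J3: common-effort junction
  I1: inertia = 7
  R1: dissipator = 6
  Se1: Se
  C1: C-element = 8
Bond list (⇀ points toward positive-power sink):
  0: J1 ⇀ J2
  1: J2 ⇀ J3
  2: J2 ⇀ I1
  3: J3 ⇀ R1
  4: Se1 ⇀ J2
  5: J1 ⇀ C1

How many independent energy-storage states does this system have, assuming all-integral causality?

b4 stroke→J2  (source Se1 imposes e)
b2 stroke→I1  (prefer integral on I1)
b0 stroke→J2  (1-jn J2 has f-setter on 2)
b1 stroke→J2  (common-f at J2 fixed by 2)
b3 stroke→J3  (J3 needs exactly one e-in)
b5 stroke→J1  (J1 flow already set via bond 0)

2  (C1, I1 all integral)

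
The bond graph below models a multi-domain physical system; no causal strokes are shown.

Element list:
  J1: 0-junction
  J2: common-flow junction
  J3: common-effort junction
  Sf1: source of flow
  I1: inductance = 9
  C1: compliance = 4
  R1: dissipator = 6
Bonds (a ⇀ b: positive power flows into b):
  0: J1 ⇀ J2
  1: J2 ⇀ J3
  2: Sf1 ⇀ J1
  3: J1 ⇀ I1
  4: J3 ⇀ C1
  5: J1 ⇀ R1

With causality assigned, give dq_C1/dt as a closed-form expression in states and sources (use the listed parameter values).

dq_C1/dt = F_Sf1 - p_I1/9 - q_C1/24

β2 →Sf1  (Sf1: flow source, stroke at near end)
β3 →I1  (prefer integral on I1)
β4 →J3  (C1 integral (e out))
β1 →J2  (common-e at J3 fixed by 4)
β0 →J1  (J2 needs exactly one f-in)
β5 →R1  (J1: bond 0 brought effort, rest push out)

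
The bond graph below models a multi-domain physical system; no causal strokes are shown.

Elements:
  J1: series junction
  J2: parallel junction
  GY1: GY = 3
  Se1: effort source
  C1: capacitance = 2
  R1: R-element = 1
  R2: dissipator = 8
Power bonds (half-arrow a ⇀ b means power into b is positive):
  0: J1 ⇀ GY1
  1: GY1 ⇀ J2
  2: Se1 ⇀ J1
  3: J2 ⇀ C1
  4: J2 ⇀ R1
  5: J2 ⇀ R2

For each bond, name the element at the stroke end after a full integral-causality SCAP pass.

bond 0 stroke at GY1
bond 1 stroke at GY1
bond 2 stroke at J1
bond 3 stroke at J2
bond 4 stroke at R1
bond 5 stroke at R2

β2 stroke at J1  (Se1 (Se) sets effort on bond)
β0 stroke at GY1  (J1: last free bond brings flow in)
β1 stroke at GY1  (GY GY1: same side as bond 0)
β3 stroke at J2  (C1: C, integral causality)
β4 stroke at R1  (J2 effort already set via bond 3)
β5 stroke at R2  (J2 effort already set via bond 3)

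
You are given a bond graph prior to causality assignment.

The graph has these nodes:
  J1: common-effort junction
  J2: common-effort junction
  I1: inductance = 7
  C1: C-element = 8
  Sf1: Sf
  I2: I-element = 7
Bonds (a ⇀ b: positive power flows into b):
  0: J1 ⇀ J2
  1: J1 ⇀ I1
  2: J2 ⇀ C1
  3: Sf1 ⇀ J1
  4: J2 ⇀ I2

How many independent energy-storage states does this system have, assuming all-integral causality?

bond 3 |Sf1  (Sf1 (Sf) sets flow on bond)
bond 1 |I1  (I1 outputs flow p/I1)
bond 0 |J1  (J1 needs exactly one e-in)
bond 2 |J2  (prefer integral on C1)
bond 4 |I2  (J2: bond 2 brought effort, rest push out)

3  (C1, I1, I2 all integral)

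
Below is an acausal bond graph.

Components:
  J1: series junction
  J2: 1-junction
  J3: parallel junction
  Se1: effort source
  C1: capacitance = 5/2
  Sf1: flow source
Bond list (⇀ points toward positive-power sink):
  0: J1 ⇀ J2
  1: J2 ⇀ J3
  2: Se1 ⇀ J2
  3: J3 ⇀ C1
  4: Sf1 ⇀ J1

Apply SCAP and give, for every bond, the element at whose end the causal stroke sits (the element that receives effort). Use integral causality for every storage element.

bond 0 stroke at J1
bond 1 stroke at J2
bond 2 stroke at J2
bond 3 stroke at J3
bond 4 stroke at Sf1

bond 2 stroke→J2  (Se1: effort source, stroke at far end)
bond 4 stroke→Sf1  (Sf1 fixes flow; stroke at Sf1)
bond 0 stroke→J1  (J1 flow already set via bond 4)
bond 1 stroke→J2  (J2 flow already set via bond 0)
bond 3 stroke→J3  (only one effort-in slot at J3)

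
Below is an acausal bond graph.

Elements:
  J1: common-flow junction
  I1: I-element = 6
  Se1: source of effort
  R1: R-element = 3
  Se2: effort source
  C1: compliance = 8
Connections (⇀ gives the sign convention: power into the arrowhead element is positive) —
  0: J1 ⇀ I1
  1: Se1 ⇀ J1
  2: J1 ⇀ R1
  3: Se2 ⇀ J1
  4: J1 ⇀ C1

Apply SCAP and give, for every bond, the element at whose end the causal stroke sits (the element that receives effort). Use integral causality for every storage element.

#0 stroke→I1
#1 stroke→J1
#2 stroke→J1
#3 stroke→J1
#4 stroke→J1

bond 1 →J1  (Se1: effort source, stroke at far end)
bond 3 →J1  (Se2 fixes effort; stroke away)
bond 0 →I1  (I1 integral (f out))
bond 2 →J1  (J1 flow already set via bond 0)
bond 4 →J1  (common-f at J1 fixed by 0)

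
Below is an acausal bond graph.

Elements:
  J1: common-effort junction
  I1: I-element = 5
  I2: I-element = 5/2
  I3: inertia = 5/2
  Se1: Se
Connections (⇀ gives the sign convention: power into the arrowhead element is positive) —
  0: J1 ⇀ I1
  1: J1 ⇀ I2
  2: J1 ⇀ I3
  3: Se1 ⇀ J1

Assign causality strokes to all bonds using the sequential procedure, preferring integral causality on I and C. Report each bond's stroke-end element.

β0 →I1
β1 →I2
β2 →I3
β3 →J1

#3 stroke at J1  (source Se1 imposes e)
#0 stroke at I1  (0-jn J1 has e-setter on 3)
#1 stroke at I2  (0-jn J1 has e-setter on 3)
#2 stroke at I3  (J1: bond 3 brought effort, rest push out)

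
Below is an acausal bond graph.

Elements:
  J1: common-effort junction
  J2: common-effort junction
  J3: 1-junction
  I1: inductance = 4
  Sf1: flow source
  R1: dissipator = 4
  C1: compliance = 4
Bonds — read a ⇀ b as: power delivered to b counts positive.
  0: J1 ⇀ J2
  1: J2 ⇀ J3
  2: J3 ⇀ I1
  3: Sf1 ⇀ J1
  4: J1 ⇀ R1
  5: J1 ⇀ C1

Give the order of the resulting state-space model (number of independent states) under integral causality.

2  (C1, I1 all integral)

bond 3 stroke→Sf1  (Sf1 (Sf) sets flow on bond)
bond 2 stroke→I1  (I1 outputs flow p/I1)
bond 1 stroke→J3  (1-jn J3 has f-setter on 2)
bond 0 stroke→J2  (only one effort-in slot at J2)
bond 5 stroke→J1  (prefer integral on C1)
bond 4 stroke→R1  (common-e at J1 fixed by 5)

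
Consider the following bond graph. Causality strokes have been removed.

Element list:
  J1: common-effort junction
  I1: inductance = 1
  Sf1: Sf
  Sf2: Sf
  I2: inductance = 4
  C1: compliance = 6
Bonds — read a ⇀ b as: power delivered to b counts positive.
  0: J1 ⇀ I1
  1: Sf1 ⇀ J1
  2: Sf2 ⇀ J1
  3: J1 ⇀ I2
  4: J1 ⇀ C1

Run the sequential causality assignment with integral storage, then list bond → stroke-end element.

#1 →Sf1  (Sf1 fixes flow; stroke at Sf1)
#2 →Sf2  (Sf2: flow source, stroke at near end)
#0 →I1  (prefer integral on I1)
#3 →I2  (I2: I, integral causality)
#4 →J1  (closing 0-jn rule on J1)

b0 |I1
b1 |Sf1
b2 |Sf2
b3 |I2
b4 |J1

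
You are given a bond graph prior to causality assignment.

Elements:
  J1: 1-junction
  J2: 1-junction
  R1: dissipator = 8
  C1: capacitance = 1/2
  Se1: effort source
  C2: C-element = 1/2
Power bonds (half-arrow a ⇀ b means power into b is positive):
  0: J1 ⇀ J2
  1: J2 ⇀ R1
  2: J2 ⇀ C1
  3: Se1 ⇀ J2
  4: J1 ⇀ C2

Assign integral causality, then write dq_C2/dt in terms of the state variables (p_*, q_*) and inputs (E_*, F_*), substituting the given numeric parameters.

dq_C2/dt = E_Se1/8 - q_C1/4 - q_C2/4

β3 |J2  (source Se1 imposes e)
β2 |J2  (C1: C, integral causality)
β4 |J1  (C2 outputs effort q/C2)
β0 |J2  (J1 needs exactly one f-in)
β1 |R1  (J2 needs exactly one f-in)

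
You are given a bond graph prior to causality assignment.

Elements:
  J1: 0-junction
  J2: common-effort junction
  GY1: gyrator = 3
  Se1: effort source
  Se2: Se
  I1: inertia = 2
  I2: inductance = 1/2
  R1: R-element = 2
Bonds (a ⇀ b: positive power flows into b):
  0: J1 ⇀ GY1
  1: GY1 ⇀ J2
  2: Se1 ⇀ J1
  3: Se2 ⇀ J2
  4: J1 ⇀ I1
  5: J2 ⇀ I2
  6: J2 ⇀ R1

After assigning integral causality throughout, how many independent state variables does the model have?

2  (I1, I2 all integral)

b2 |J1  (Se1 (Se) sets effort on bond)
b3 |J2  (Se2: effort source, stroke at far end)
b0 |GY1  (J1 effort already set via bond 2)
b4 |I1  (J1 effort already set via bond 2)
b1 |GY1  (J2 effort already set via bond 3)
b5 |I2  (0-jn J2 has e-setter on 3)
b6 |R1  (J2 effort already set via bond 3)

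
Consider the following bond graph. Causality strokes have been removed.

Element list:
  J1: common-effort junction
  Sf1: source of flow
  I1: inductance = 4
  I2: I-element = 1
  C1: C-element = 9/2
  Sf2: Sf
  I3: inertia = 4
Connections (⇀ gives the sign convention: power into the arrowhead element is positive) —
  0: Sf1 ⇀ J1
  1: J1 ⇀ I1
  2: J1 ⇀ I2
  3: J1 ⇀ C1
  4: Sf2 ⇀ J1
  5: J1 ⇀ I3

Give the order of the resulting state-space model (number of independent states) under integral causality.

4  (C1, I1, I2, I3 all integral)

bond 0 →Sf1  (Sf1 (Sf) sets flow on bond)
bond 4 →Sf2  (Sf2 fixes flow; stroke at Sf2)
bond 1 →I1  (prefer integral on I1)
bond 2 →I2  (I2 outputs flow p/I2)
bond 3 →J1  (C1: C, integral causality)
bond 5 →I3  (J1: bond 3 brought effort, rest push out)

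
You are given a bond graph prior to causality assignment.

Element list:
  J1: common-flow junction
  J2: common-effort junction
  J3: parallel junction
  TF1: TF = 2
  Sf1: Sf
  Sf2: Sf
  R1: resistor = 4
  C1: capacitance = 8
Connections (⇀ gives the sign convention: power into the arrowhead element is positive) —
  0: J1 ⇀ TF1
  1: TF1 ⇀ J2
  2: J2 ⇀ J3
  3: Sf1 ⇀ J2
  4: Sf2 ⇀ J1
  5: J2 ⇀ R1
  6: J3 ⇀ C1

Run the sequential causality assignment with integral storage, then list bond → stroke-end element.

bond 3 →Sf1  (Sf1 fixes flow; stroke at Sf1)
bond 4 →Sf2  (Sf2 fixes flow; stroke at Sf2)
bond 0 →J1  (common-f at J1 fixed by 4)
bond 1 →TF1  (through TF1, causality passes straight; one stroke at TF1)
bond 6 →J3  (C1: C, integral causality)
bond 2 →J2  (0-jn J3 has e-setter on 6)
bond 5 →R1  (common-e at J2 fixed by 2)

bond 0 |J1
bond 1 |TF1
bond 2 |J2
bond 3 |Sf1
bond 4 |Sf2
bond 5 |R1
bond 6 |J3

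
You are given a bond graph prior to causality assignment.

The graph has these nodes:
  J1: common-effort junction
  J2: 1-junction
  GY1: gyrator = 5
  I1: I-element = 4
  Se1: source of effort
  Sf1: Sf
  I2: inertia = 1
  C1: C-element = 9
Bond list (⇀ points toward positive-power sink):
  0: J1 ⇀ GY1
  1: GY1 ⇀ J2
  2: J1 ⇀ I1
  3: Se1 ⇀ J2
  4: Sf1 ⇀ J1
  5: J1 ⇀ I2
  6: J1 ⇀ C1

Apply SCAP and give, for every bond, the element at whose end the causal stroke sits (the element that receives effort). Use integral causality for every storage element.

b3 stroke→J2  (Se1 fixes effort; stroke away)
b4 stroke→Sf1  (Sf1 fixes flow; stroke at Sf1)
b1 stroke→GY1  (J2 needs exactly one f-in)
b0 stroke→GY1  (GY GY1: same side as bond 1)
b2 stroke→I1  (I1 integral (f out))
b5 stroke→I2  (I2 outputs flow p/I2)
b6 stroke→J1  (closing 0-jn rule on J1)

bond 0 stroke→GY1
bond 1 stroke→GY1
bond 2 stroke→I1
bond 3 stroke→J2
bond 4 stroke→Sf1
bond 5 stroke→I2
bond 6 stroke→J1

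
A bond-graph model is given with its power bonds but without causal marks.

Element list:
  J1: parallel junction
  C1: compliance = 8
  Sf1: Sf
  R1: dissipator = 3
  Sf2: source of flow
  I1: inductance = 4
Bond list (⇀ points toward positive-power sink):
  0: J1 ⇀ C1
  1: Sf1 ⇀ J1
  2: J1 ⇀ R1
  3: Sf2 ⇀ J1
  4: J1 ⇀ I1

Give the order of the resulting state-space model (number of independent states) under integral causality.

2  (C1, I1 all integral)

bond 1 stroke→Sf1  (Sf1 (Sf) sets flow on bond)
bond 3 stroke→Sf2  (Sf2: flow source, stroke at near end)
bond 0 stroke→J1  (C1 integral (e out))
bond 2 stroke→R1  (J1 effort already set via bond 0)
bond 4 stroke→I1  (J1 effort already set via bond 0)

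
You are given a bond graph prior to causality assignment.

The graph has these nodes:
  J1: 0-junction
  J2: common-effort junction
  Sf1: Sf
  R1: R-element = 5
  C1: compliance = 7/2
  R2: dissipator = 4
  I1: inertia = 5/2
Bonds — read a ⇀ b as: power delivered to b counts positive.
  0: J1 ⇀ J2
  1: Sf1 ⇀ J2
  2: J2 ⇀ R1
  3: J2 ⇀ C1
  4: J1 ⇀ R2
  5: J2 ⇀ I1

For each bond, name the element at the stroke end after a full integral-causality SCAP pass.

b1 →Sf1  (source Sf1 imposes f)
b3 →J2  (C1: C, integral causality)
b0 →J1  (J2: bond 3 brought effort, rest push out)
b2 →R1  (J2 effort already set via bond 3)
b5 →I1  (J2 effort already set via bond 3)
b4 →R2  (0-jn J1 has e-setter on 0)

β0 stroke→J1
β1 stroke→Sf1
β2 stroke→R1
β3 stroke→J2
β4 stroke→R2
β5 stroke→I1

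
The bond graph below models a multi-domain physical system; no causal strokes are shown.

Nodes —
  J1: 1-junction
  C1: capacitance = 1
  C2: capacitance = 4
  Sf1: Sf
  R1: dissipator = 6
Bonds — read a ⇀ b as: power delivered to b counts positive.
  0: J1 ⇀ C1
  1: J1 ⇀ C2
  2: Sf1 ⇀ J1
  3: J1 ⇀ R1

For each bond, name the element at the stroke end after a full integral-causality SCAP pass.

β0 →J1
β1 →J1
β2 →Sf1
β3 →J1

b2 stroke at Sf1  (Sf1: flow source, stroke at near end)
b0 stroke at J1  (1-jn J1 has f-setter on 2)
b1 stroke at J1  (J1 flow already set via bond 2)
b3 stroke at J1  (common-f at J1 fixed by 2)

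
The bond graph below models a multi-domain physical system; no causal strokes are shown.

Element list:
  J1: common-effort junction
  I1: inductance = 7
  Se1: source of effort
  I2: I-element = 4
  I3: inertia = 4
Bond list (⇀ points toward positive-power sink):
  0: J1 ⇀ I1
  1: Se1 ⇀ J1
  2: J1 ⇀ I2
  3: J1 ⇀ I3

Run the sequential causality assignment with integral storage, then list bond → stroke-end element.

#1 |J1  (Se1: effort source, stroke at far end)
#0 |I1  (J1 effort already set via bond 1)
#2 |I2  (0-jn J1 has e-setter on 1)
#3 |I3  (common-e at J1 fixed by 1)

bond 0 |I1
bond 1 |J1
bond 2 |I2
bond 3 |I3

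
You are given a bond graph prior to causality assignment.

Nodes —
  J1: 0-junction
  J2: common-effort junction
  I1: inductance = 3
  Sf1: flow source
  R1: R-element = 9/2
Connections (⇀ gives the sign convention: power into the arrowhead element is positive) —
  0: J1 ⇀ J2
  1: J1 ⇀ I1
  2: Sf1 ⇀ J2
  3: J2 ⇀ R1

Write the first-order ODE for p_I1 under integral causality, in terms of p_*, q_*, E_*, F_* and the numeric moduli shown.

#2 |Sf1  (Sf1 (Sf) sets flow on bond)
#1 |I1  (prefer integral on I1)
#0 |J1  (J1 needs exactly one e-in)
#3 |J2  (only one effort-in slot at J2)

dp_I1/dt = 9*F_Sf1/2 - 3*p_I1/2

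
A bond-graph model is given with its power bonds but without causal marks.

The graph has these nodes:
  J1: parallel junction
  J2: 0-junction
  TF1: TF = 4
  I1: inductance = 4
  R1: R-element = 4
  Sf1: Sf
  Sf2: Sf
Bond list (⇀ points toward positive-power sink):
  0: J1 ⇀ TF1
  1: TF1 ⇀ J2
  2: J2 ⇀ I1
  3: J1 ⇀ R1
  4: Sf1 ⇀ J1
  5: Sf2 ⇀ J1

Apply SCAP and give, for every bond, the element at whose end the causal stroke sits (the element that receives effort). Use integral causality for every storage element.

#0 |TF1
#1 |J2
#2 |I1
#3 |J1
#4 |Sf1
#5 |Sf2

bond 4 stroke→Sf1  (Sf1: flow source, stroke at near end)
bond 5 stroke→Sf2  (Sf2 fixes flow; stroke at Sf2)
bond 2 stroke→I1  (I1 integral (f out))
bond 1 stroke→J2  (J2 needs exactly one e-in)
bond 0 stroke→TF1  (TF TF1: opposite of bond 1)
bond 3 stroke→J1  (closing 0-jn rule on J1)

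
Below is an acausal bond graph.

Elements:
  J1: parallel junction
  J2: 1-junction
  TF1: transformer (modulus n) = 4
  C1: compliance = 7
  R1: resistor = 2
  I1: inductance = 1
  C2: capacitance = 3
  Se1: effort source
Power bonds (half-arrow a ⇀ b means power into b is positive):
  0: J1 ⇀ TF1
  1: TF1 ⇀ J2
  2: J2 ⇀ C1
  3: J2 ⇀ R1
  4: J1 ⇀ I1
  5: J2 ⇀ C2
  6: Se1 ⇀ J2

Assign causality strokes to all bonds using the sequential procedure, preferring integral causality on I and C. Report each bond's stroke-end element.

bond 6 stroke→J2  (Se1 (Se) sets effort on bond)
bond 2 stroke→J2  (prefer integral on C1)
bond 4 stroke→I1  (I1 outputs flow p/I1)
bond 0 stroke→J1  (J1 needs exactly one e-in)
bond 1 stroke→TF1  (TF1 one-in-one-out from 0)
bond 3 stroke→J2  (J2: bond 1 brought flow, rest push out)
bond 5 stroke→J2  (common-f at J2 fixed by 1)

#0 stroke→J1
#1 stroke→TF1
#2 stroke→J2
#3 stroke→J2
#4 stroke→I1
#5 stroke→J2
#6 stroke→J2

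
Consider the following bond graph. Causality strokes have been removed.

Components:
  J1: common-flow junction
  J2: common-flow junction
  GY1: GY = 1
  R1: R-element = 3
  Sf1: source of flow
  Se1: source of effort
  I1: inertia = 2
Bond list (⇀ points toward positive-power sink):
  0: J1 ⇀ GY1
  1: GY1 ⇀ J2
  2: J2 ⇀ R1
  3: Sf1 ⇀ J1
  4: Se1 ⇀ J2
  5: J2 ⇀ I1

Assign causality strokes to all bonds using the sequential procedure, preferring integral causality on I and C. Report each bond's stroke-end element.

bond 0 stroke at J1
bond 1 stroke at J2
bond 2 stroke at J2
bond 3 stroke at Sf1
bond 4 stroke at J2
bond 5 stroke at I1

b3 |Sf1  (Sf1 (Sf) sets flow on bond)
b4 |J2  (Se1 fixes effort; stroke away)
b0 |J1  (1-jn J1 has f-setter on 3)
b1 |J2  (through GY1, causality inverts; strokes same side of GY1)
b5 |I1  (prefer integral on I1)
b2 |J2  (J2: bond 5 brought flow, rest push out)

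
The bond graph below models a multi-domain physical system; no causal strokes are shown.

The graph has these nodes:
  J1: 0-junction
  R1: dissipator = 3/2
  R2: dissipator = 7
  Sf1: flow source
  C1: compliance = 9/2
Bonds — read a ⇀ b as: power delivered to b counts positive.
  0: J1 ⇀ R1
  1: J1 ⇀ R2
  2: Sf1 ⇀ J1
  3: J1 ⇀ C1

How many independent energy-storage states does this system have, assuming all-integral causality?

β2 stroke at Sf1  (Sf1: flow source, stroke at near end)
β3 stroke at J1  (C1 outputs effort q/C1)
β0 stroke at R1  (J1 effort already set via bond 3)
β1 stroke at R2  (J1 effort already set via bond 3)

1  (C1 all integral)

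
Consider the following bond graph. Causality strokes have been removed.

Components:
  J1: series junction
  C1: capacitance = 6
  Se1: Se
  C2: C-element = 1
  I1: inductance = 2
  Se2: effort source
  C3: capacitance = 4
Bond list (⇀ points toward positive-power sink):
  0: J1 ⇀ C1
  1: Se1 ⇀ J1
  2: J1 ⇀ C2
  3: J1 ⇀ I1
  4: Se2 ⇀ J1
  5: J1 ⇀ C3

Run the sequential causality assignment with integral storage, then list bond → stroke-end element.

bond 0 stroke→J1
bond 1 stroke→J1
bond 2 stroke→J1
bond 3 stroke→I1
bond 4 stroke→J1
bond 5 stroke→J1

β1 →J1  (Se1 (Se) sets effort on bond)
β4 →J1  (Se2: effort source, stroke at far end)
β0 →J1  (prefer integral on C1)
β2 →J1  (prefer integral on C2)
β3 →I1  (I1 outputs flow p/I1)
β5 →J1  (1-jn J1 has f-setter on 3)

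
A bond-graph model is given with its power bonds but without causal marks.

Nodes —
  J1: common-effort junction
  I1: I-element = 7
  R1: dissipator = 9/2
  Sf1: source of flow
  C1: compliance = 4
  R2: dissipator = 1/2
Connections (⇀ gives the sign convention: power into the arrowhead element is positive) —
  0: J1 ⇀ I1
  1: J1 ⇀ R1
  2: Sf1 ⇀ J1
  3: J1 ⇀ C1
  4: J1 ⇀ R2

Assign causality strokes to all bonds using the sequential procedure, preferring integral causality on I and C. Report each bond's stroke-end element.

#2 →Sf1  (Sf1: flow source, stroke at near end)
#0 →I1  (I1: I, integral causality)
#3 →J1  (prefer integral on C1)
#1 →R1  (0-jn J1 has e-setter on 3)
#4 →R2  (J1 effort already set via bond 3)

b0 |I1
b1 |R1
b2 |Sf1
b3 |J1
b4 |R2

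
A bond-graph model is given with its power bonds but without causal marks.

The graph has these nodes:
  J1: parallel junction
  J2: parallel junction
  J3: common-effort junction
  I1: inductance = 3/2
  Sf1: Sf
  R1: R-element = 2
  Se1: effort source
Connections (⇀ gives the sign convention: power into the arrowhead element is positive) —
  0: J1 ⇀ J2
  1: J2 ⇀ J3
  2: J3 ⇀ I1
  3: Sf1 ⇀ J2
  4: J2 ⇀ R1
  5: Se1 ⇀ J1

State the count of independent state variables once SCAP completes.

bond 3 stroke→Sf1  (Sf1 (Sf) sets flow on bond)
bond 5 stroke→J1  (source Se1 imposes e)
bond 0 stroke→J2  (J1 effort already set via bond 5)
bond 1 stroke→J3  (0-jn J2 has e-setter on 0)
bond 4 stroke→R1  (J2: bond 0 brought effort, rest push out)
bond 2 stroke→I1  (0-jn J3 has e-setter on 1)

1  (I1 all integral)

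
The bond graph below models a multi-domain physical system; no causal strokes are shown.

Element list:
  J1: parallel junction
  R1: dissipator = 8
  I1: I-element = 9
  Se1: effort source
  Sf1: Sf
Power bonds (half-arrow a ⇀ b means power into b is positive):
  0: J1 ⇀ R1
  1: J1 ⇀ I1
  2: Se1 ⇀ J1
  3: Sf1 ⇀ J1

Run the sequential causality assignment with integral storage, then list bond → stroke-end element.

#0 stroke at R1
#1 stroke at I1
#2 stroke at J1
#3 stroke at Sf1

#2 stroke→J1  (source Se1 imposes e)
#3 stroke→Sf1  (Sf1: flow source, stroke at near end)
#0 stroke→R1  (common-e at J1 fixed by 2)
#1 stroke→I1  (J1 effort already set via bond 2)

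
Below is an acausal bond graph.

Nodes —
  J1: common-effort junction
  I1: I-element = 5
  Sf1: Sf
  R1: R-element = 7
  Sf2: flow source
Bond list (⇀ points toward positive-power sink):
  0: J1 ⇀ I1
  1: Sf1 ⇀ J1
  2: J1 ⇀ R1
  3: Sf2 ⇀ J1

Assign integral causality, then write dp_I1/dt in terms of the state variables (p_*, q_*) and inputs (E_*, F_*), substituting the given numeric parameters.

dp_I1/dt = 7*F_Sf1 + 7*F_Sf2 - 7*p_I1/5

β1 stroke at Sf1  (Sf1 fixes flow; stroke at Sf1)
β3 stroke at Sf2  (source Sf2 imposes f)
β0 stroke at I1  (prefer integral on I1)
β2 stroke at J1  (J1: last free bond brings effort in)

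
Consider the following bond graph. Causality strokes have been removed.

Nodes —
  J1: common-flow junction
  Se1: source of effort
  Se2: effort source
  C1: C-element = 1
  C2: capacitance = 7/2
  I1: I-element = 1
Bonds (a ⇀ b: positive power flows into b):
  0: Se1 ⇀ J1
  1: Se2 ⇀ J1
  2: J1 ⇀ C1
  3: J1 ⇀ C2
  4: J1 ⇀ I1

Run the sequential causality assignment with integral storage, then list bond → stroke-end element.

β0 |J1
β1 |J1
β2 |J1
β3 |J1
β4 |I1

#0 stroke at J1  (Se1 (Se) sets effort on bond)
#1 stroke at J1  (Se2: effort source, stroke at far end)
#2 stroke at J1  (C1: C, integral causality)
#3 stroke at J1  (C2: C, integral causality)
#4 stroke at I1  (closing 1-jn rule on J1)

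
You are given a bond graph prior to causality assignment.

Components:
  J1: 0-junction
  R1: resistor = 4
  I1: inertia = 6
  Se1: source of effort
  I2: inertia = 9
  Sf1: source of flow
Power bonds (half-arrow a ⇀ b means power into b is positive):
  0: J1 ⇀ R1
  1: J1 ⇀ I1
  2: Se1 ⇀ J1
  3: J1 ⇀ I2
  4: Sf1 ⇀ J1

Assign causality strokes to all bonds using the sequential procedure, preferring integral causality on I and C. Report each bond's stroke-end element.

β2 stroke at J1  (Se1 (Se) sets effort on bond)
β4 stroke at Sf1  (Sf1: flow source, stroke at near end)
β0 stroke at R1  (J1 effort already set via bond 2)
β1 stroke at I1  (J1 effort already set via bond 2)
β3 stroke at I2  (J1 effort already set via bond 2)

b0 stroke at R1
b1 stroke at I1
b2 stroke at J1
b3 stroke at I2
b4 stroke at Sf1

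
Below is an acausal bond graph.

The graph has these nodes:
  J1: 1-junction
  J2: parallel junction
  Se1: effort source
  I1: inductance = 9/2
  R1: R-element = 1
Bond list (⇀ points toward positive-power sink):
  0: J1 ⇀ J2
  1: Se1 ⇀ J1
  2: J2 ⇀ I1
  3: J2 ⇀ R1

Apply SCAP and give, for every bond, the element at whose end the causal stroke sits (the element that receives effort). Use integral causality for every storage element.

bond 1 |J1  (Se1 (Se) sets effort on bond)
bond 0 |J2  (J1 needs exactly one f-in)
bond 2 |I1  (0-jn J2 has e-setter on 0)
bond 3 |R1  (0-jn J2 has e-setter on 0)

b0 →J2
b1 →J1
b2 →I1
b3 →R1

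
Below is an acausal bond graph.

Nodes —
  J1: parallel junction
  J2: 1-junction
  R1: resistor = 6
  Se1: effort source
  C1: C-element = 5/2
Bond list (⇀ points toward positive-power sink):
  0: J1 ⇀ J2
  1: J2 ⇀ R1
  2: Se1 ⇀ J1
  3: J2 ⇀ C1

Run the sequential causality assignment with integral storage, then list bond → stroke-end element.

b2 |J1  (Se1 (Se) sets effort on bond)
b0 |J2  (J1: bond 2 brought effort, rest push out)
b3 |J2  (C1 outputs effort q/C1)
b1 |R1  (J2 needs exactly one f-in)

b0 stroke at J2
b1 stroke at R1
b2 stroke at J1
b3 stroke at J2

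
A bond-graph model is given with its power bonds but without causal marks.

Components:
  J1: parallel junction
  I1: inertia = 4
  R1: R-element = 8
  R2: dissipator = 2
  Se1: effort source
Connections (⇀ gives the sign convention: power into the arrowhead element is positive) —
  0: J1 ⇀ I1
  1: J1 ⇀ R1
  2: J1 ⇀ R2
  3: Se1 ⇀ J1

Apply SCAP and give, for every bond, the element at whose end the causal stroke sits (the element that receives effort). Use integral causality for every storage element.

#0 stroke→I1
#1 stroke→R1
#2 stroke→R2
#3 stroke→J1

b3 →J1  (Se1 (Se) sets effort on bond)
b0 →I1  (0-jn J1 has e-setter on 3)
b1 →R1  (J1: bond 3 brought effort, rest push out)
b2 →R2  (0-jn J1 has e-setter on 3)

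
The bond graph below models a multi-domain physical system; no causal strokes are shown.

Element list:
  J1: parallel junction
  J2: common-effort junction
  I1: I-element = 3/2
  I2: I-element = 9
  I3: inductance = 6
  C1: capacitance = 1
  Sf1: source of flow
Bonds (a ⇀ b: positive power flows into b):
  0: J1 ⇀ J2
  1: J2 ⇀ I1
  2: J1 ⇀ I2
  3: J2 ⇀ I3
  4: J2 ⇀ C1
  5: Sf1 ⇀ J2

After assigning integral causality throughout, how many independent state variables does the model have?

#5 stroke→Sf1  (source Sf1 imposes f)
#1 stroke→I1  (I1 outputs flow p/I1)
#2 stroke→I2  (I2 integral (f out))
#0 stroke→J1  (J1 needs exactly one e-in)
#3 stroke→I3  (I3: I, integral causality)
#4 stroke→J2  (J2 needs exactly one e-in)

4  (C1, I1, I2, I3 all integral)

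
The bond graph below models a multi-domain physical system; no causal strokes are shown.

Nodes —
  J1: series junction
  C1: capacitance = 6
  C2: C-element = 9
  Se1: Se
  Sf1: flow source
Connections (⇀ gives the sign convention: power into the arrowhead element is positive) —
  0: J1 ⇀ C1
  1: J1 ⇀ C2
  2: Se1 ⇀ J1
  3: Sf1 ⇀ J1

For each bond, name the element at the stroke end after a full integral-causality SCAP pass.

#2 |J1  (Se1 fixes effort; stroke away)
#3 |Sf1  (Sf1 (Sf) sets flow on bond)
#0 |J1  (1-jn J1 has f-setter on 3)
#1 |J1  (J1: bond 3 brought flow, rest push out)

b0 →J1
b1 →J1
b2 →J1
b3 →Sf1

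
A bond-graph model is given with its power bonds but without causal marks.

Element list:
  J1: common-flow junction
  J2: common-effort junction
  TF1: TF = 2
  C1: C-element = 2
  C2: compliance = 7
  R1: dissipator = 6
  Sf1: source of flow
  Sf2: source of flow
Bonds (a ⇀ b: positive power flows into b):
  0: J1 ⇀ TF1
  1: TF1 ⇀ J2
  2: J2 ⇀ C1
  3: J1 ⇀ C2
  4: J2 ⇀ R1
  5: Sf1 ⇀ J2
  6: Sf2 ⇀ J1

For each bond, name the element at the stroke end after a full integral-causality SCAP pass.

bond 0 →J1
bond 1 →TF1
bond 2 →J2
bond 3 →J1
bond 4 →R1
bond 5 →Sf1
bond 6 →Sf2

β5 stroke at Sf1  (Sf1: flow source, stroke at near end)
β6 stroke at Sf2  (source Sf2 imposes f)
β0 stroke at J1  (common-f at J1 fixed by 6)
β3 stroke at J1  (J1: bond 6 brought flow, rest push out)
β1 stroke at TF1  (TF TF1: opposite of bond 0)
β2 stroke at J2  (C1: C, integral causality)
β4 stroke at R1  (J2: bond 2 brought effort, rest push out)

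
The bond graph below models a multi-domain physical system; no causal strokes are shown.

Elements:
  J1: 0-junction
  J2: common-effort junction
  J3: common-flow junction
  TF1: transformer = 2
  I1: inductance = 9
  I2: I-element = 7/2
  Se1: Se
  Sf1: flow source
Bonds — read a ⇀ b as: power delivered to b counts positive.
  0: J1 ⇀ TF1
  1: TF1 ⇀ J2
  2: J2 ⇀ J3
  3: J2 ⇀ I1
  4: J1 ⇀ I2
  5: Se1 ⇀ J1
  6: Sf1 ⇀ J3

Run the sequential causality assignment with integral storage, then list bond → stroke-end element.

b5 stroke→J1  (Se1 (Se) sets effort on bond)
b6 stroke→Sf1  (Sf1: flow source, stroke at near end)
b0 stroke→TF1  (J1 effort already set via bond 5)
b4 stroke→I2  (J1: bond 5 brought effort, rest push out)
b2 stroke→J3  (1-jn J3 has f-setter on 6)
b1 stroke→J2  (through TF1, causality passes straight; one stroke at TF1)
b3 stroke→I1  (J2: bond 1 brought effort, rest push out)

bond 0 |TF1
bond 1 |J2
bond 2 |J3
bond 3 |I1
bond 4 |I2
bond 5 |J1
bond 6 |Sf1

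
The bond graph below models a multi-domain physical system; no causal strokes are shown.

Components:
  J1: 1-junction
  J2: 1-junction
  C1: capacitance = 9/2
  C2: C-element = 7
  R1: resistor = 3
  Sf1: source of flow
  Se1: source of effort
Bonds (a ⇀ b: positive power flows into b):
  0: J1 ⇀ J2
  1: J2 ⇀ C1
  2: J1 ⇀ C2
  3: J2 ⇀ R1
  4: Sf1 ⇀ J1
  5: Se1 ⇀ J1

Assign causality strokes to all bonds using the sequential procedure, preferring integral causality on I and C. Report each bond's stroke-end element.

b0 stroke at J1
b1 stroke at J2
b2 stroke at J1
b3 stroke at J2
b4 stroke at Sf1
b5 stroke at J1

#4 →Sf1  (Sf1 fixes flow; stroke at Sf1)
#5 →J1  (Se1 (Se) sets effort on bond)
#0 →J1  (1-jn J1 has f-setter on 4)
#2 →J1  (J1 flow already set via bond 4)
#1 →J2  (J2 flow already set via bond 0)
#3 →J2  (1-jn J2 has f-setter on 0)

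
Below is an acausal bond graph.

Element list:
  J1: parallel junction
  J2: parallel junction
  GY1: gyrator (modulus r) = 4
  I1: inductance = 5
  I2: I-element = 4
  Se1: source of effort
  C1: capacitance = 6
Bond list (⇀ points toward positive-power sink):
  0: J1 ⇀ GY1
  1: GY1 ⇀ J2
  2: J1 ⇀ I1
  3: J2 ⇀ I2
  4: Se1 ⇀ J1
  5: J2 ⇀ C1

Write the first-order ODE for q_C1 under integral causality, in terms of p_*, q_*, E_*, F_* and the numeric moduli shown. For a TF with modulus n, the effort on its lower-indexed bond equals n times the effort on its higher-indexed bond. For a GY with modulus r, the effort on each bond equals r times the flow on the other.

dq_C1/dt = E_Se1/4 - p_I2/4

#4 →J1  (source Se1 imposes e)
#0 →GY1  (common-e at J1 fixed by 4)
#2 →I1  (J1: bond 4 brought effort, rest push out)
#1 →GY1  (GY1 both-in/both-out from 0)
#3 →I2  (I2: I, integral causality)
#5 →J2  (closing 0-jn rule on J2)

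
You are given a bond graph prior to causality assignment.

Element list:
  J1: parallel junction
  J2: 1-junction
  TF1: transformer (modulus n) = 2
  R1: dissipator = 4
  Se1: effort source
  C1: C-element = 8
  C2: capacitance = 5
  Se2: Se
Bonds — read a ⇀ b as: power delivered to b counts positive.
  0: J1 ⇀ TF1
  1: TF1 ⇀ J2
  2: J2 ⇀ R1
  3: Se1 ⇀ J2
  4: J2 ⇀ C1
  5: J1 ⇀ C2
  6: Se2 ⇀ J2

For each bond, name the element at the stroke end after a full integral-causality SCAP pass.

bond 3 →J2  (Se1 (Se) sets effort on bond)
bond 6 →J2  (Se2 (Se) sets effort on bond)
bond 4 →J2  (prefer integral on C1)
bond 5 →J1  (C2 outputs effort q/C2)
bond 0 →TF1  (J1: bond 5 brought effort, rest push out)
bond 1 →J2  (TF TF1: opposite of bond 0)
bond 2 →R1  (J2 needs exactly one f-in)

bond 0 stroke at TF1
bond 1 stroke at J2
bond 2 stroke at R1
bond 3 stroke at J2
bond 4 stroke at J2
bond 5 stroke at J1
bond 6 stroke at J2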